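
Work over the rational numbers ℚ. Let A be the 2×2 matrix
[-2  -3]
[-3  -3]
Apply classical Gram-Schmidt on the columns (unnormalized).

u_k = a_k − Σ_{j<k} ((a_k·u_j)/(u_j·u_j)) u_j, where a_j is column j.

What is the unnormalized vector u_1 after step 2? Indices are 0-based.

u_1 = (-9/13, 6/13)

Step 1: u_0 = a_0 = (-2, -3).
Step 2: u_1 = a_1 − (15/13)·u_0 = (-9/13, 6/13).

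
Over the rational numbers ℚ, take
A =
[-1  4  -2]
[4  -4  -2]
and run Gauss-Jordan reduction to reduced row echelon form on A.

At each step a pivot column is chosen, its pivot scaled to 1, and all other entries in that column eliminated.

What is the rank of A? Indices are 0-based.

rank = 2

[1] R0 /= -1  ⇒  (1, -4, 2)
     R1 -= 4·R0  ⇒  (0, 12, -10)
[2] R1 /= 12  ⇒  (0, 1, -5/6)
     R0 -= -4·R1  ⇒  (1, 0, -4/3)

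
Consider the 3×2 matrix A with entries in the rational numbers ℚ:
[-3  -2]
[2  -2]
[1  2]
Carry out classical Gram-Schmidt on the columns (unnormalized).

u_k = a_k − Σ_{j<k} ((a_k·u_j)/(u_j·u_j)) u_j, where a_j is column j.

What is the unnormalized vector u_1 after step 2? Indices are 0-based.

Step 1: u_0 = a_0 = (-3, 2, 1).
Step 2: u_1 = a_1 − (2/7)·u_0 = (-8/7, -18/7, 12/7).

u_1 = (-8/7, -18/7, 12/7)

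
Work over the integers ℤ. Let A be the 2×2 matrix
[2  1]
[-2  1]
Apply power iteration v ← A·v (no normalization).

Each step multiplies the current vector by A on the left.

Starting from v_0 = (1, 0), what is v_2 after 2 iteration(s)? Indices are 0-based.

v_0 = (1, 0).
v_1 = A·v_0 = (2, -2).
v_2 = A·v_1 = (2, -6).

v_2 = (2, -6)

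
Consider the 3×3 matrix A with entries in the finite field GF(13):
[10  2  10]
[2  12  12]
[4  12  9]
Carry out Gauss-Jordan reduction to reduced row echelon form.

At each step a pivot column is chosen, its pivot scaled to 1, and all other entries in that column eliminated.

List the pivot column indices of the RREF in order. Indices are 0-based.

pivot columns: 0, 1, 2

step 1: normalize row 0 (÷10) = (1, 8, 1)
  row 1: subtract 2×row0 = (0, 9, 10)
  row 2: subtract 4×row0 = (0, 6, 5)
step 2: normalize row 1 (÷9) = (0, 1, 4)
  row 0: subtract 8×row1 = (1, 0, 8)
  row 2: subtract 6×row1 = (0, 0, 7)
step 3: normalize row 2 (÷7) = (0, 0, 1)
  row 0: subtract 8×row2 = (1, 0, 0)
  row 1: subtract 4×row2 = (0, 1, 0)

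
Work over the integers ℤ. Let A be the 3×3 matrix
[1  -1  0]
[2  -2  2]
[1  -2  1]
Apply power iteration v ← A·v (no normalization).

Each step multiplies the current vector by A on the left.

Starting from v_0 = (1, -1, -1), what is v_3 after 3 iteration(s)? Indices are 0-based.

v_3 = (-4, -8, -8)

v_0 = (1, -1, -1).
v_1 = A·v_0 = (2, 2, 2).
v_2 = A·v_1 = (0, 4, 0).
v_3 = A·v_2 = (-4, -8, -8).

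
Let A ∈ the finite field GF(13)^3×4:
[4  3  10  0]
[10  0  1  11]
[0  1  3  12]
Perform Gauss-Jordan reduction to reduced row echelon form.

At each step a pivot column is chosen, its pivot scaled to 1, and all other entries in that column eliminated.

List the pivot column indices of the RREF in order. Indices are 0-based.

[1] R0 /= 4  ⇒  (1, 4, 9, 0)
     R1 -= 10·R0  ⇒  (0, 12, 2, 11)
[2] R1 /= 12  ⇒  (0, 1, 11, 2)
     R0 -= 4·R1  ⇒  (1, 0, 4, 5)
     R2 -= 1·R1  ⇒  (0, 0, 5, 10)
[3] R2 /= 5  ⇒  (0, 0, 1, 2)
     R0 -= 4·R2  ⇒  (1, 0, 0, 10)
     R1 -= 11·R2  ⇒  (0, 1, 0, 6)

pivot columns: 0, 1, 2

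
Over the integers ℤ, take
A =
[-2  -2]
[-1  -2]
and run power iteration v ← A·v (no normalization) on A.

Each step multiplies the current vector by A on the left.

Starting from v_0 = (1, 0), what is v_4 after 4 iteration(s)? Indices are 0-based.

v_0 = (1, 0).
v_1 = A·v_0 = (-2, -1).
v_2 = A·v_1 = (6, 4).
v_3 = A·v_2 = (-20, -14).
v_4 = A·v_3 = (68, 48).

v_4 = (68, 48)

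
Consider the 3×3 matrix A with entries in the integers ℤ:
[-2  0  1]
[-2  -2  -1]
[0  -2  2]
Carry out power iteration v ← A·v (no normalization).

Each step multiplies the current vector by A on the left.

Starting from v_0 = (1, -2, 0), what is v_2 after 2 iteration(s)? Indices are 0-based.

v_2 = (8, -4, 4)

v_0 = (1, -2, 0).
v_1 = A·v_0 = (-2, 2, 4).
v_2 = A·v_1 = (8, -4, 4).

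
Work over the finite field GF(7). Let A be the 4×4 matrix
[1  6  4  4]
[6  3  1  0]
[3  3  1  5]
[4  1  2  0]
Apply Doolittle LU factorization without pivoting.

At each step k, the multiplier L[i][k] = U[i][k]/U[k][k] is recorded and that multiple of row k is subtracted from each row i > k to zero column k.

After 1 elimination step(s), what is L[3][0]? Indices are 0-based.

[col 0] pivot 1
  R1 -= 6*R0 → (0, 2, 5, 4)  (L[1][0] := 6)
  R2 -= 3*R0 → (0, 6, 3, 0)  (L[2][0] := 3)
  R3 -= 4*R0 → (0, 5, 0, 5)  (L[3][0] := 4)

L[3][0] = 4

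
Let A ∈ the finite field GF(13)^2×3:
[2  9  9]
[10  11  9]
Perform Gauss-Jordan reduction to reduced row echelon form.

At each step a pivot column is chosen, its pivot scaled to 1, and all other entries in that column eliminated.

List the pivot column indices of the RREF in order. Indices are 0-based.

pivot columns: 0, 1

pivot(0,0)=2: scale R0 → (1, 11, 11)
  clear (1,0): R1 −= (10)R0 → (0, 5, 3)
pivot(1,1)=5: scale R1 → (0, 1, 11)
  clear (0,1): R0 −= (11)R1 → (1, 0, 7)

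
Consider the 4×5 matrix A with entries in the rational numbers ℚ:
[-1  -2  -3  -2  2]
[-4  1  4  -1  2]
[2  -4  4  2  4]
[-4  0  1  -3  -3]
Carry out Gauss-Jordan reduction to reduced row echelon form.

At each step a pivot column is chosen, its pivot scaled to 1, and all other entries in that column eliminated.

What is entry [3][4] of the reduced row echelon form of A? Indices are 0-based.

step 1: normalize row 0 (÷-1) = (1, 2, 3, 2, -2)
  row 1: subtract -4×row0 = (0, 9, 16, 7, -6)
  row 2: subtract 2×row0 = (0, -8, -2, -2, 8)
  row 3: subtract -4×row0 = (0, 8, 13, 5, -11)
step 2: normalize row 1 (÷9) = (0, 1, 16/9, 7/9, -2/3)
  row 0: subtract 2×row1 = (1, 0, -5/9, 4/9, -2/3)
  row 2: subtract -8×row1 = (0, 0, 110/9, 38/9, 8/3)
  row 3: subtract 8×row1 = (0, 0, -11/9, -11/9, -17/3)
step 3: normalize row 2 (÷110/9) = (0, 0, 1, 19/55, 12/55)
  row 0: subtract -5/9×row2 = (1, 0, 0, 7/11, -6/11)
  row 1: subtract 16/9×row2 = (0, 1, 0, 9/55, -58/55)
  row 3: subtract -11/9×row2 = (0, 0, 0, -4/5, -27/5)
step 4: normalize row 3 (÷-4/5) = (0, 0, 0, 1, 27/4)
  row 0: subtract 7/11×row3 = (1, 0, 0, 0, -213/44)
  row 1: subtract 9/55×row3 = (0, 1, 0, 0, -95/44)
  row 2: subtract 19/55×row3 = (0, 0, 1, 0, -93/44)

M[3][4] = 27/4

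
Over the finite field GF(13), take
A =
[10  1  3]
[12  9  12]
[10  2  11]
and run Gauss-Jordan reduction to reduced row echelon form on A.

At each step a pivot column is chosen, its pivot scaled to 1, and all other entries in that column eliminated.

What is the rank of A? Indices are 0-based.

rank = 3

pivot(0,0)=10: scale R0 → (1, 4, 12)
  clear (1,0): R1 −= (12)R0 → (0, 0, 11)
  clear (2,0): R2 −= (10)R0 → (0, 1, 8)
pivot(1,1): swap R1↔R2
pivot(1,1)=1: scale R1 → (0, 1, 8)
  clear (0,1): R0 −= (4)R1 → (1, 0, 6)
pivot(2,2)=11: scale R2 → (0, 0, 1)
  clear (0,2): R0 −= (6)R2 → (1, 0, 0)
  clear (1,2): R1 −= (8)R2 → (0, 1, 0)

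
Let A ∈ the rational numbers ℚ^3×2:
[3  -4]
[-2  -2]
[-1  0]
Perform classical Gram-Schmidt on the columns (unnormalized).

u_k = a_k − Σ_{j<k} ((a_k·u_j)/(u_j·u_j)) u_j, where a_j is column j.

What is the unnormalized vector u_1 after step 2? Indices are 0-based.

u_1 = (-16/7, -22/7, -4/7)

Step 1: u_0 = a_0 = (3, -2, -1).
Step 2: u_1 = a_1 − (-4/7)·u_0 = (-16/7, -22/7, -4/7).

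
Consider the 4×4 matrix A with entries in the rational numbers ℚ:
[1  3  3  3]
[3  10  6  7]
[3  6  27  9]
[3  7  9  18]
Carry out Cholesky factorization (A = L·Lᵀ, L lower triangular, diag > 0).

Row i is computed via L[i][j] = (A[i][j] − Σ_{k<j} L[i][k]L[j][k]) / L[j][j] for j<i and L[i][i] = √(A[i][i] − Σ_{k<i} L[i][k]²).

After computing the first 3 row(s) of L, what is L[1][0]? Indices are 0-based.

L[1][0] = 3

Step 1: L[0][0] = √(1) = 1.
  L[1][0] = (3) / L[0][0] = 3.
Step 2: L[1][1] = √(1) = 1.
  L[2][0] = (3) / L[0][0] = 3.
  L[2][1] = (-3) / L[1][1] = -3.
Step 3: L[2][2] = √(9) = 3.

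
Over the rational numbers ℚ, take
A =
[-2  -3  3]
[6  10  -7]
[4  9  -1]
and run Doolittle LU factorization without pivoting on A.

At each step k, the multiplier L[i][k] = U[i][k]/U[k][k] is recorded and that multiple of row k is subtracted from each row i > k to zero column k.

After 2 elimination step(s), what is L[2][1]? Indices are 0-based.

L[2][1] = 3

[col 0] pivot -2
  R1 -= -3*R0 → (0, 1, 2)  (L[1][0] := -3)
  R2 -= -2*R0 → (0, 3, 5)  (L[2][0] := -2)
[col 1] pivot 1
  R2 -= 3*R1 → (0, 0, -1)  (L[2][1] := 3)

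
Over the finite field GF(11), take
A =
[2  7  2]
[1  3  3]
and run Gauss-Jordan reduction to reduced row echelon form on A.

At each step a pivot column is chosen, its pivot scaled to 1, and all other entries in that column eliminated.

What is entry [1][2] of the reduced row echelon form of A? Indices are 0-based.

M[1][2] = 7

pivot(0,0)=2: scale R0 → (1, 9, 1)
  clear (1,0): R1 −= (1)R0 → (0, 5, 2)
pivot(1,1)=5: scale R1 → (0, 1, 7)
  clear (0,1): R0 −= (9)R1 → (1, 0, 4)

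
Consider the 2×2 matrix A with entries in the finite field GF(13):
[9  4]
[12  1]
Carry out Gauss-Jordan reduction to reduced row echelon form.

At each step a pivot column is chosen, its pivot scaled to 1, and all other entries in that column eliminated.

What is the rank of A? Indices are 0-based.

rank = 1

step 1: normalize row 0 (÷9) = (1, 12)
  row 1: subtract 12×row0 = (0, 0)
skip col 1 (zero from row 1)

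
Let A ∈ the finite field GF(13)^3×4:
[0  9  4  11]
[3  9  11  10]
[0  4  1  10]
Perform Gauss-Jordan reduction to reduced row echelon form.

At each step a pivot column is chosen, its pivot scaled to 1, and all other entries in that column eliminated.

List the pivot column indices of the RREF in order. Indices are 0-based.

pivot(0,0): swap R0↔R1
pivot(0,0)=3: scale R0 → (1, 3, 8, 12)
pivot(1,1)=9: scale R1 → (0, 1, 12, 7)
  clear (0,1): R0 −= (3)R1 → (1, 0, 11, 4)
  clear (2,1): R2 −= (4)R1 → (0, 0, 5, 8)
pivot(2,2)=5: scale R2 → (0, 0, 1, 12)
  clear (0,2): R0 −= (11)R2 → (1, 0, 0, 2)
  clear (1,2): R1 −= (12)R2 → (0, 1, 0, 6)

pivot columns: 0, 1, 2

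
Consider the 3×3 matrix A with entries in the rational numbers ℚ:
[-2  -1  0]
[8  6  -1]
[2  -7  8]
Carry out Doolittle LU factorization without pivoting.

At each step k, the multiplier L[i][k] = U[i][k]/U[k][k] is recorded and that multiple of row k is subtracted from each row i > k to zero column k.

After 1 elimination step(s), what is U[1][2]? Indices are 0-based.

U[1][2] = -1

Step 1: pivot at (0,0) is -2.
  row1 ← row1 − (-4)·row0  ⇒  L[1][0]=-4, U row1=(0, 2, -1)
  row2 ← row2 − (-1)·row0  ⇒  L[2][0]=-1, U row2=(0, -8, 8)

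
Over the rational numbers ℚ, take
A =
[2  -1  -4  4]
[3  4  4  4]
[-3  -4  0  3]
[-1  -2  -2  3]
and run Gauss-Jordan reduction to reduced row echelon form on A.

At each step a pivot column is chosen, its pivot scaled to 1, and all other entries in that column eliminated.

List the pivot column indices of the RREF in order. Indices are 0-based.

[1] R0 /= 2  ⇒  (1, -1/2, -2, 2)
     R1 -= 3·R0  ⇒  (0, 11/2, 10, -2)
     R2 -= -3·R0  ⇒  (0, -11/2, -6, 9)
     R3 -= -1·R0  ⇒  (0, -5/2, -4, 5)
[2] R1 /= 11/2  ⇒  (0, 1, 20/11, -4/11)
     R0 -= -1/2·R1  ⇒  (1, 0, -12/11, 20/11)
     R2 -= -11/2·R1  ⇒  (0, 0, 4, 7)
     R3 -= -5/2·R1  ⇒  (0, 0, 6/11, 45/11)
[3] R2 /= 4  ⇒  (0, 0, 1, 7/4)
     R0 -= -12/11·R2  ⇒  (1, 0, 0, 41/11)
     R1 -= 20/11·R2  ⇒  (0, 1, 0, -39/11)
     R3 -= 6/11·R2  ⇒  (0, 0, 0, 69/22)
[4] R3 /= 69/22  ⇒  (0, 0, 0, 1)
     R0 -= 41/11·R3  ⇒  (1, 0, 0, 0)
     R1 -= -39/11·R3  ⇒  (0, 1, 0, 0)
     R2 -= 7/4·R3  ⇒  (0, 0, 1, 0)

pivot columns: 0, 1, 2, 3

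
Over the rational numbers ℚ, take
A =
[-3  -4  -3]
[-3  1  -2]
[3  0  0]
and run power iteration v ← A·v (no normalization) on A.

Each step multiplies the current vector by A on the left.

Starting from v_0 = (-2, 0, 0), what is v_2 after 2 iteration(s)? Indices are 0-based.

v_0 = (-2, 0, 0).
v_1 = A·v_0 = (6, 6, -6).
v_2 = A·v_1 = (-24, 0, 18).

v_2 = (-24, 0, 18)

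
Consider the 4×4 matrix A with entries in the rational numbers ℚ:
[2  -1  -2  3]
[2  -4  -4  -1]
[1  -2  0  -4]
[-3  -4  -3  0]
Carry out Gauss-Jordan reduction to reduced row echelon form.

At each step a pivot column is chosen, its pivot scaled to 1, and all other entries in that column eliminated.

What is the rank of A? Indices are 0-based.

[1] R0 /= 2  ⇒  (1, -1/2, -1, 3/2)
     R1 -= 2·R0  ⇒  (0, -3, -2, -4)
     R2 -= 1·R0  ⇒  (0, -3/2, 1, -11/2)
     R3 -= -3·R0  ⇒  (0, -11/2, -6, 9/2)
[2] R1 /= -3  ⇒  (0, 1, 2/3, 4/3)
     R0 -= -1/2·R1  ⇒  (1, 0, -2/3, 13/6)
     R2 -= -3/2·R1  ⇒  (0, 0, 2, -7/2)
     R3 -= -11/2·R1  ⇒  (0, 0, -7/3, 71/6)
[3] R2 /= 2  ⇒  (0, 0, 1, -7/4)
     R0 -= -2/3·R2  ⇒  (1, 0, 0, 1)
     R1 -= 2/3·R2  ⇒  (0, 1, 0, 5/2)
     R3 -= -7/3·R2  ⇒  (0, 0, 0, 31/4)
[4] R3 /= 31/4  ⇒  (0, 0, 0, 1)
     R0 -= 1·R3  ⇒  (1, 0, 0, 0)
     R1 -= 5/2·R3  ⇒  (0, 1, 0, 0)
     R2 -= -7/4·R3  ⇒  (0, 0, 1, 0)

rank = 4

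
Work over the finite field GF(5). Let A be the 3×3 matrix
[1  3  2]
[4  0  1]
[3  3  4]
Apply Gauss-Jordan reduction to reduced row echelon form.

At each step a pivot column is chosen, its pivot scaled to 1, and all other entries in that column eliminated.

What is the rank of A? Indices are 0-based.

rank = 3

pivot(0,0)=1: scale R0 → (1, 3, 2)
  clear (1,0): R1 −= (4)R0 → (0, 3, 3)
  clear (2,0): R2 −= (3)R0 → (0, 4, 3)
pivot(1,1)=3: scale R1 → (0, 1, 1)
  clear (0,1): R0 −= (3)R1 → (1, 0, 4)
  clear (2,1): R2 −= (4)R1 → (0, 0, 4)
pivot(2,2)=4: scale R2 → (0, 0, 1)
  clear (0,2): R0 −= (4)R2 → (1, 0, 0)
  clear (1,2): R1 −= (1)R2 → (0, 1, 0)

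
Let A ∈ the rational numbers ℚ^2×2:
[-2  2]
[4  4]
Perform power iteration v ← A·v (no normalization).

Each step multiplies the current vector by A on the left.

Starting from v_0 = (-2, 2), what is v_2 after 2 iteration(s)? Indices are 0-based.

v_0 = (-2, 2).
v_1 = A·v_0 = (8, 0).
v_2 = A·v_1 = (-16, 32).

v_2 = (-16, 32)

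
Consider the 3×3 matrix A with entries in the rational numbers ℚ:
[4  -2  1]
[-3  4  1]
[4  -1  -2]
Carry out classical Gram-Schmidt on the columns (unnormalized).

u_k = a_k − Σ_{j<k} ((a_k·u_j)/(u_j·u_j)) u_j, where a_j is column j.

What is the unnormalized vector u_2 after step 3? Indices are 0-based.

Step 1: u_0 = a_0 = (4, -3, 4).
Step 2: u_1 = a_1 − (-24/41)·u_0 = (14/41, 92/41, 55/41).
Step 3: u_2 = a_2 − (-7/41)·u_0 − (-4/285)·u_1 = (481/285, 148/285, -74/57).

u_2 = (481/285, 148/285, -74/57)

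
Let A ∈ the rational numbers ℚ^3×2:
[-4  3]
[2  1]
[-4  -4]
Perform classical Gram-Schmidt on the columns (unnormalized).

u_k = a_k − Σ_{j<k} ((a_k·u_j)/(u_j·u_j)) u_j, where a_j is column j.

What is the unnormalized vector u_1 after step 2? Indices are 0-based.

Step 1: u_0 = a_0 = (-4, 2, -4).
Step 2: u_1 = a_1 − (1/6)·u_0 = (11/3, 2/3, -10/3).

u_1 = (11/3, 2/3, -10/3)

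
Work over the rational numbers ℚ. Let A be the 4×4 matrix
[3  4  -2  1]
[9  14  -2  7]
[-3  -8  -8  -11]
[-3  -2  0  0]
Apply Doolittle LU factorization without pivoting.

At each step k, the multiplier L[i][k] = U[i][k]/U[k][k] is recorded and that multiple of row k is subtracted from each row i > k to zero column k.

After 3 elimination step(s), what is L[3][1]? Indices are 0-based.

L[3][1] = 1

k=0: U[0][0]=3
  eliminate (1,0): mult=3, new row 1: (0, 2, 4, 4); set L[1][0]=3
  eliminate (2,0): mult=-1, new row 2: (0, -4, -10, -10); set L[2][0]=-1
  eliminate (3,0): mult=-1, new row 3: (0, 2, -2, 1); set L[3][0]=-1
k=1: U[1][1]=2
  eliminate (2,1): mult=-2, new row 2: (0, 0, -2, -2); set L[2][1]=-2
  eliminate (3,1): mult=1, new row 3: (0, 0, -6, -3); set L[3][1]=1
k=2: U[2][2]=-2
  eliminate (3,2): mult=3, new row 3: (0, 0, 0, 3); set L[3][2]=3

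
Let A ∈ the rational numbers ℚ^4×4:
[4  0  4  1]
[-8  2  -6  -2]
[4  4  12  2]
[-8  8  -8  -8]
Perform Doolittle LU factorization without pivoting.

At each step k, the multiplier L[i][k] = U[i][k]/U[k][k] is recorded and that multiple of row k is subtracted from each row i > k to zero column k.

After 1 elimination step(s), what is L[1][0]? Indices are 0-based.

[col 0] pivot 4
  R1 -= -2*R0 → (0, 2, 2, 0)  (L[1][0] := -2)
  R2 -= 1*R0 → (0, 4, 8, 1)  (L[2][0] := 1)
  R3 -= -2*R0 → (0, 8, 0, -6)  (L[3][0] := -2)

L[1][0] = -2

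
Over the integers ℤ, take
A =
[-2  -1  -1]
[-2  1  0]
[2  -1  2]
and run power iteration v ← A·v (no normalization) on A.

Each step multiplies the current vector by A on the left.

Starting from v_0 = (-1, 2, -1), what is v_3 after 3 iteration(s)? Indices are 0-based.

v_0 = (-1, 2, -1).
v_1 = A·v_0 = (1, 4, -6).
v_2 = A·v_1 = (0, 2, -14).
v_3 = A·v_2 = (12, 2, -30).

v_3 = (12, 2, -30)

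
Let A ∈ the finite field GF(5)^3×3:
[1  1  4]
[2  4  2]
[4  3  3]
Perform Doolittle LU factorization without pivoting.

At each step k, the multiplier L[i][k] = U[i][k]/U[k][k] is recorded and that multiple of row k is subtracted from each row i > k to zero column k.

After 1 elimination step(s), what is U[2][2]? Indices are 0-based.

Step 1: pivot at (0,0) is 1.
  row1 ← row1 − (2)·row0  ⇒  L[1][0]=2, U row1=(0, 2, 4)
  row2 ← row2 − (4)·row0  ⇒  L[2][0]=4, U row2=(0, 4, 2)

U[2][2] = 2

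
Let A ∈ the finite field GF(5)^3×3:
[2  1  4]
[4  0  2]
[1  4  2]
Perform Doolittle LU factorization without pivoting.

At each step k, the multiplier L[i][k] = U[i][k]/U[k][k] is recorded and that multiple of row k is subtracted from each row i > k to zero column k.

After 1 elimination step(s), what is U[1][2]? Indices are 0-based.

U[1][2] = 4

k=0: U[0][0]=2
  eliminate (1,0): mult=2, new row 1: (0, 3, 4); set L[1][0]=2
  eliminate (2,0): mult=3, new row 2: (0, 1, 0); set L[2][0]=3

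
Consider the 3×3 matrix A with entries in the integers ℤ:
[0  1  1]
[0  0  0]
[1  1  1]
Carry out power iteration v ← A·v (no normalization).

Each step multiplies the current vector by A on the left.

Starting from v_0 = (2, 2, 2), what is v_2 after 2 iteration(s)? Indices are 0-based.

v_0 = (2, 2, 2).
v_1 = A·v_0 = (4, 0, 6).
v_2 = A·v_1 = (6, 0, 10).

v_2 = (6, 0, 10)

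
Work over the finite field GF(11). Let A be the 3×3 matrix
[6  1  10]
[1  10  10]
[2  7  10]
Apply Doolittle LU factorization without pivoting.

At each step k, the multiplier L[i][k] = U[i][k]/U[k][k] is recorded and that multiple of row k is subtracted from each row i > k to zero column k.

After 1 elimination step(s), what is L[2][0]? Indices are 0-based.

L[2][0] = 4

[col 0] pivot 6
  R1 -= 2*R0 → (0, 8, 1)  (L[1][0] := 2)
  R2 -= 4*R0 → (0, 3, 3)  (L[2][0] := 4)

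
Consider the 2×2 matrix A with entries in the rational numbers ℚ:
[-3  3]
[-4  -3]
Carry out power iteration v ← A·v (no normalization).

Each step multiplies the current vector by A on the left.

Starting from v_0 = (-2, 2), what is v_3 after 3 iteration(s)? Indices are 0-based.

v_3 = (-72, 282)

v_0 = (-2, 2).
v_1 = A·v_0 = (12, 2).
v_2 = A·v_1 = (-30, -54).
v_3 = A·v_2 = (-72, 282).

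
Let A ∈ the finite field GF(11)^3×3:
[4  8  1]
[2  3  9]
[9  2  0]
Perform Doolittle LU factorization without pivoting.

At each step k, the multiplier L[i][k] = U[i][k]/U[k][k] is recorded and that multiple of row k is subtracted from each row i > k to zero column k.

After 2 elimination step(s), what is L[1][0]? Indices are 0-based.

Step 1: pivot at (0,0) is 4.
  row1 ← row1 − (6)·row0  ⇒  L[1][0]=6, U row1=(0, 10, 3)
  row2 ← row2 − (5)·row0  ⇒  L[2][0]=5, U row2=(0, 6, 6)
Step 2: pivot at (1,1) is 10.
  row2 ← row2 − (5)·row1  ⇒  L[2][1]=5, U row2=(0, 0, 2)

L[1][0] = 6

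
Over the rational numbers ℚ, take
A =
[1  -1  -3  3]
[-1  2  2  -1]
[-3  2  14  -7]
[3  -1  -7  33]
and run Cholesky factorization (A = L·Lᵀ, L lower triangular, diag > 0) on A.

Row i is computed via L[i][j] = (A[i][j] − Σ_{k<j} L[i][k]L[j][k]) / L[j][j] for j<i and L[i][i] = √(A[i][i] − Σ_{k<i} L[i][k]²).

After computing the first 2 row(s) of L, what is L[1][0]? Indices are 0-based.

Step 1: L[0][0] = √(1) = 1.
  L[1][0] = (-1) / L[0][0] = -1.
Step 2: L[1][1] = √(1) = 1.

L[1][0] = -1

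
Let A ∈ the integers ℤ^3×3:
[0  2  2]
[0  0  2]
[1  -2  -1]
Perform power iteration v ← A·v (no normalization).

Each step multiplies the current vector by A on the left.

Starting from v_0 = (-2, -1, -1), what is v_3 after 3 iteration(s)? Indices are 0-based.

v_0 = (-2, -1, -1).
v_1 = A·v_0 = (-4, -2, 1).
v_2 = A·v_1 = (-2, 2, -1).
v_3 = A·v_2 = (2, -2, -5).

v_3 = (2, -2, -5)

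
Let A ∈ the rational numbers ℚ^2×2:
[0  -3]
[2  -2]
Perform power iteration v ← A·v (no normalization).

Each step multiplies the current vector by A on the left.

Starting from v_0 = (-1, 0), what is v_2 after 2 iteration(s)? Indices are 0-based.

v_0 = (-1, 0).
v_1 = A·v_0 = (0, -2).
v_2 = A·v_1 = (6, 4).

v_2 = (6, 4)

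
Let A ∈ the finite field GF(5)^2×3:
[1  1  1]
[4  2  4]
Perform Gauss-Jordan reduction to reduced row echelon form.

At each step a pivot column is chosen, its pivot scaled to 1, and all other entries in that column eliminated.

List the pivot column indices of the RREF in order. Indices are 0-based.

[1] R0 /= 1  ⇒  (1, 1, 1)
     R1 -= 4·R0  ⇒  (0, 3, 0)
[2] R1 /= 3  ⇒  (0, 1, 0)
     R0 -= 1·R1  ⇒  (1, 0, 1)

pivot columns: 0, 1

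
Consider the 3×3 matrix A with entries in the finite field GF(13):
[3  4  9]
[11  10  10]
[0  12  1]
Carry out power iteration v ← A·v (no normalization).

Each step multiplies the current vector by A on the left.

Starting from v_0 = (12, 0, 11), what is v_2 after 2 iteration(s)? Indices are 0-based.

v_2 = (3, 11, 3)

v_0 = (12, 0, 11).
v_1 = A·v_0 = (5, 8, 11).
v_2 = A·v_1 = (3, 11, 3).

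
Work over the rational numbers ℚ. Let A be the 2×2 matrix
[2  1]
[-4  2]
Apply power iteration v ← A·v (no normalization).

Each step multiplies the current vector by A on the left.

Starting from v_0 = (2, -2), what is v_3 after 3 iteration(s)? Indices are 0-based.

v_3 = (-48, -32)

v_0 = (2, -2).
v_1 = A·v_0 = (2, -12).
v_2 = A·v_1 = (-8, -32).
v_3 = A·v_2 = (-48, -32).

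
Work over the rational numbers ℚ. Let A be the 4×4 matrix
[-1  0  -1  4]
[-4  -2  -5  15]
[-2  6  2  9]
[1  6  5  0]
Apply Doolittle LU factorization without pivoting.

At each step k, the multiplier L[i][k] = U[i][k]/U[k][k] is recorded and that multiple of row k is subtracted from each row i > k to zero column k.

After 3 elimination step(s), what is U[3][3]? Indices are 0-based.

U[3][3] = 3

[col 0] pivot -1
  R1 -= 4*R0 → (0, -2, -1, -1)  (L[1][0] := 4)
  R2 -= 2*R0 → (0, 6, 4, 1)  (L[2][0] := 2)
  R3 -= -1*R0 → (0, 6, 4, 4)  (L[3][0] := -1)
[col 1] pivot -2
  R2 -= -3*R1 → (0, 0, 1, -2)  (L[2][1] := -3)
  R3 -= -3*R1 → (0, 0, 1, 1)  (L[3][1] := -3)
[col 2] pivot 1
  R3 -= 1*R2 → (0, 0, 0, 3)  (L[3][2] := 1)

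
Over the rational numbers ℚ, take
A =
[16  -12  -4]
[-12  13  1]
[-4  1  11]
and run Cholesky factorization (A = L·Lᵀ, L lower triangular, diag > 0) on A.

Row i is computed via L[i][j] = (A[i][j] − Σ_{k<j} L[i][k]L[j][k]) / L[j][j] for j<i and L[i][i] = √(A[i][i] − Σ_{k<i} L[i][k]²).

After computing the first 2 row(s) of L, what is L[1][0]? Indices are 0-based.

L[1][0] = -3

Step 1: L[0][0] = √(16) = 4.
  L[1][0] = (-12) / L[0][0] = -3.
Step 2: L[1][1] = √(4) = 2.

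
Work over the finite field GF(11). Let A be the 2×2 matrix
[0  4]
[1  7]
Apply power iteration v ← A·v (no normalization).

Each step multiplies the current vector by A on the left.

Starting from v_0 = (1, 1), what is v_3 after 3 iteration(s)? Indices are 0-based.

v_3 = (9, 1)

v_0 = (1, 1).
v_1 = A·v_0 = (4, 8).
v_2 = A·v_1 = (10, 5).
v_3 = A·v_2 = (9, 1).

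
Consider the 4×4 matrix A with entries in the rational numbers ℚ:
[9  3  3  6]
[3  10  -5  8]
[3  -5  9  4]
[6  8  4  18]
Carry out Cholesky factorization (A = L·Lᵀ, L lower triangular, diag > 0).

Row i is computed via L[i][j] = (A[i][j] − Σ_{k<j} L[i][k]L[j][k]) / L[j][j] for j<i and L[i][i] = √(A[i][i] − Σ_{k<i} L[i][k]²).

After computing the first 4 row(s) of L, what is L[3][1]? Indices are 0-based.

L[3][1] = 2

Step 1: L[0][0] = √(9) = 3.
  L[1][0] = (3) / L[0][0] = 1.
Step 2: L[1][1] = √(9) = 3.
  L[2][0] = (3) / L[0][0] = 1.
  L[2][1] = (-6) / L[1][1] = -2.
Step 3: L[2][2] = √(4) = 2.
  L[3][0] = (6) / L[0][0] = 2.
  L[3][1] = (6) / L[1][1] = 2.
  L[3][2] = (6) / L[2][2] = 3.
Step 4: L[3][3] = √(1) = 1.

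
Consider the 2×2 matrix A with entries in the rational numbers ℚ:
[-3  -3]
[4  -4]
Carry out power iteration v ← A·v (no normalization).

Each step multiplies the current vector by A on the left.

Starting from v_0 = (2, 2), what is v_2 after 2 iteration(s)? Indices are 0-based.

v_0 = (2, 2).
v_1 = A·v_0 = (-12, 0).
v_2 = A·v_1 = (36, -48).

v_2 = (36, -48)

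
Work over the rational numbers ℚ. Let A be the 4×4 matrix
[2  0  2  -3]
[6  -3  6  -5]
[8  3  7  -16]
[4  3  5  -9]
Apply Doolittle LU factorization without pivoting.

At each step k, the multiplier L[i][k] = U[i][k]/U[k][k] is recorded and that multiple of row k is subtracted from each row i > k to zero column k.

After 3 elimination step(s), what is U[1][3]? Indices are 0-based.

U[1][3] = 4

Step 1: pivot at (0,0) is 2.
  row1 ← row1 − (3)·row0  ⇒  L[1][0]=3, U row1=(0, -3, 0, 4)
  row2 ← row2 − (4)·row0  ⇒  L[2][0]=4, U row2=(0, 3, -1, -4)
  row3 ← row3 − (2)·row0  ⇒  L[3][0]=2, U row3=(0, 3, 1, -3)
Step 2: pivot at (1,1) is -3.
  row2 ← row2 − (-1)·row1  ⇒  L[2][1]=-1, U row2=(0, 0, -1, 0)
  row3 ← row3 − (-1)·row1  ⇒  L[3][1]=-1, U row3=(0, 0, 1, 1)
Step 3: pivot at (2,2) is -1.
  row3 ← row3 − (-1)·row2  ⇒  L[3][2]=-1, U row3=(0, 0, 0, 1)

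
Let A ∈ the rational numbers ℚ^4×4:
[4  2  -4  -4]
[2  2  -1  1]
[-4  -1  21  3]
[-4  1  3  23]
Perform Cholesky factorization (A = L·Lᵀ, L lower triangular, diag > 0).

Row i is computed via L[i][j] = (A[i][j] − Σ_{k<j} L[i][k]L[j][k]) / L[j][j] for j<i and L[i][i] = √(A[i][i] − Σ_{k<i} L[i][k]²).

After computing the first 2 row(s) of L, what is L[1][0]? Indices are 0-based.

L[1][0] = 1

Step 1: L[0][0] = √(4) = 2.
  L[1][0] = (2) / L[0][0] = 1.
Step 2: L[1][1] = √(1) = 1.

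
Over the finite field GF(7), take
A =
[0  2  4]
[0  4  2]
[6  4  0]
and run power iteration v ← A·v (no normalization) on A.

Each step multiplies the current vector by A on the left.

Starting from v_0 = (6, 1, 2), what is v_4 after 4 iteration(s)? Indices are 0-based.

v_0 = (6, 1, 2).
v_1 = A·v_0 = (3, 1, 5).
v_2 = A·v_1 = (1, 0, 1).
v_3 = A·v_2 = (4, 2, 6).
v_4 = A·v_3 = (0, 6, 4).

v_4 = (0, 6, 4)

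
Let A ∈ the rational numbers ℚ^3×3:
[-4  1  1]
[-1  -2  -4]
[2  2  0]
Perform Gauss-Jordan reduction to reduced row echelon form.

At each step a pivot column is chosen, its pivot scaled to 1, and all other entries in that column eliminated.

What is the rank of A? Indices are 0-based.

rank = 3

pivot(0,0)=-4: scale R0 → (1, -1/4, -1/4)
  clear (1,0): R1 −= (-1)R0 → (0, -9/4, -17/4)
  clear (2,0): R2 −= (2)R0 → (0, 5/2, 1/2)
pivot(1,1)=-9/4: scale R1 → (0, 1, 17/9)
  clear (0,1): R0 −= (-1/4)R1 → (1, 0, 2/9)
  clear (2,1): R2 −= (5/2)R1 → (0, 0, -38/9)
pivot(2,2)=-38/9: scale R2 → (0, 0, 1)
  clear (0,2): R0 −= (2/9)R2 → (1, 0, 0)
  clear (1,2): R1 −= (17/9)R2 → (0, 1, 0)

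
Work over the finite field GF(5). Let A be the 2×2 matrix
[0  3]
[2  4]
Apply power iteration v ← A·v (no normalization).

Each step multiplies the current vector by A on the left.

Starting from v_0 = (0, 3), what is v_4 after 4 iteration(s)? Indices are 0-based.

v_4 = (3, 0)

v_0 = (0, 3).
v_1 = A·v_0 = (4, 2).
v_2 = A·v_1 = (1, 1).
v_3 = A·v_2 = (3, 1).
v_4 = A·v_3 = (3, 0).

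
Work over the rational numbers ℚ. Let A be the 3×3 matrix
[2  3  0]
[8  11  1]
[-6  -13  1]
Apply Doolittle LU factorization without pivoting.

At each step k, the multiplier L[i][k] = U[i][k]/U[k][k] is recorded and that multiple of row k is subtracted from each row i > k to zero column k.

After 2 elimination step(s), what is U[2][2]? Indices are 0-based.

k=0: U[0][0]=2
  eliminate (1,0): mult=4, new row 1: (0, -1, 1); set L[1][0]=4
  eliminate (2,0): mult=-3, new row 2: (0, -4, 1); set L[2][0]=-3
k=1: U[1][1]=-1
  eliminate (2,1): mult=4, new row 2: (0, 0, -3); set L[2][1]=4

U[2][2] = -3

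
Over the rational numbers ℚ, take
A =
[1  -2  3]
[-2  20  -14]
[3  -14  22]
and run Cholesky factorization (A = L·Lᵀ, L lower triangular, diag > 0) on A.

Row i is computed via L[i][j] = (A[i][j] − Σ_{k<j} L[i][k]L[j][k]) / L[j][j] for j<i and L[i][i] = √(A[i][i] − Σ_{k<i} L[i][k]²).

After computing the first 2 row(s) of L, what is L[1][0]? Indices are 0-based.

Step 1: L[0][0] = √(1) = 1.
  L[1][0] = (-2) / L[0][0] = -2.
Step 2: L[1][1] = √(16) = 4.

L[1][0] = -2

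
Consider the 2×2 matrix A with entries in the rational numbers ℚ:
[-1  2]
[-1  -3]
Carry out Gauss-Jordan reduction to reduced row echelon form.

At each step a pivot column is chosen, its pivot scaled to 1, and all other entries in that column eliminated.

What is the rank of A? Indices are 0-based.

rank = 2

pivot(0,0)=-1: scale R0 → (1, -2)
  clear (1,0): R1 −= (-1)R0 → (0, -5)
pivot(1,1)=-5: scale R1 → (0, 1)
  clear (0,1): R0 −= (-2)R1 → (1, 0)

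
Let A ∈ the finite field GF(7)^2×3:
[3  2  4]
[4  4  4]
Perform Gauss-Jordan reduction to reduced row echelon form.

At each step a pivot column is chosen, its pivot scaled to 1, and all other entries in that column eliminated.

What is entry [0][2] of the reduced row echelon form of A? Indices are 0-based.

M[0][2] = 2

pivot(0,0)=3: scale R0 → (1, 3, 6)
  clear (1,0): R1 −= (4)R0 → (0, 6, 1)
pivot(1,1)=6: scale R1 → (0, 1, 6)
  clear (0,1): R0 −= (3)R1 → (1, 0, 2)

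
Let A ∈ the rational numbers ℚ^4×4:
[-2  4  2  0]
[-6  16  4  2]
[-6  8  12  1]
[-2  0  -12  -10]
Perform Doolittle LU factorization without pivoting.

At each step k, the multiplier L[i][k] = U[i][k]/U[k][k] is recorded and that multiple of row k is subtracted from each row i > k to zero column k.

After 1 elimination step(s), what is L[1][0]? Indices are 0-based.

L[1][0] = 3

Step 1: pivot at (0,0) is -2.
  row1 ← row1 − (3)·row0  ⇒  L[1][0]=3, U row1=(0, 4, -2, 2)
  row2 ← row2 − (3)·row0  ⇒  L[2][0]=3, U row2=(0, -4, 6, 1)
  row3 ← row3 − (1)·row0  ⇒  L[3][0]=1, U row3=(0, -4, -14, -10)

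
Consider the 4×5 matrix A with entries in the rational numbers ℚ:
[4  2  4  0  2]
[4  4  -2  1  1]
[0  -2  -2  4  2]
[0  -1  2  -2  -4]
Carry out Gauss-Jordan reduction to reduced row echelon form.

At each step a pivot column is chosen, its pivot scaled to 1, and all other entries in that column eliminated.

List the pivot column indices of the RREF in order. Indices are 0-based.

[1] R0 /= 4  ⇒  (1, 1/2, 1, 0, 1/2)
     R1 -= 4·R0  ⇒  (0, 2, -6, 1, -1)
[2] R1 /= 2  ⇒  (0, 1, -3, 1/2, -1/2)
     R0 -= 1/2·R1  ⇒  (1, 0, 5/2, -1/4, 3/4)
     R2 -= -2·R1  ⇒  (0, 0, -8, 5, 1)
     R3 -= -1·R1  ⇒  (0, 0, -1, -3/2, -9/2)
[3] R2 /= -8  ⇒  (0, 0, 1, -5/8, -1/8)
     R0 -= 5/2·R2  ⇒  (1, 0, 0, 21/16, 17/16)
     R1 -= -3·R2  ⇒  (0, 1, 0, -11/8, -7/8)
     R3 -= -1·R2  ⇒  (0, 0, 0, -17/8, -37/8)
[4] R3 /= -17/8  ⇒  (0, 0, 0, 1, 37/17)
     R0 -= 21/16·R3  ⇒  (1, 0, 0, 0, -61/34)
     R1 -= -11/8·R3  ⇒  (0, 1, 0, 0, 36/17)
     R2 -= -5/8·R3  ⇒  (0, 0, 1, 0, 21/17)

pivot columns: 0, 1, 2, 3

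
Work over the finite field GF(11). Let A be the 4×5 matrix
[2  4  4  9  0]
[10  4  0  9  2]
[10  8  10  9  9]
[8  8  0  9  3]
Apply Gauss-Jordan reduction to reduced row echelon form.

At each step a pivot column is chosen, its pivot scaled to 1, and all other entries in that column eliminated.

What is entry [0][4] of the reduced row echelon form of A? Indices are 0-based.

M[0][4] = 1

pivot(0,0)=2: scale R0 → (1, 2, 2, 10, 0)
  clear (1,0): R1 −= (10)R0 → (0, 6, 2, 8, 2)
  clear (2,0): R2 −= (10)R0 → (0, 10, 1, 8, 9)
  clear (3,0): R3 −= (8)R0 → (0, 3, 6, 6, 3)
pivot(1,1)=6: scale R1 → (0, 1, 4, 5, 4)
  clear (0,1): R0 −= (2)R1 → (1, 0, 5, 0, 3)
  clear (2,1): R2 −= (10)R1 → (0, 0, 5, 2, 2)
  clear (3,1): R3 −= (3)R1 → (0, 0, 5, 2, 2)
pivot(2,2)=5: scale R2 → (0, 0, 1, 7, 7)
  clear (0,2): R0 −= (5)R2 → (1, 0, 0, 9, 1)
  clear (1,2): R1 −= (4)R2 → (0, 1, 0, 10, 9)
  clear (3,2): R3 −= (5)R2 → (0, 0, 0, 0, 0)
col 3: no nonzero at/below row 3; advance.
col 4: no nonzero at/below row 3; advance.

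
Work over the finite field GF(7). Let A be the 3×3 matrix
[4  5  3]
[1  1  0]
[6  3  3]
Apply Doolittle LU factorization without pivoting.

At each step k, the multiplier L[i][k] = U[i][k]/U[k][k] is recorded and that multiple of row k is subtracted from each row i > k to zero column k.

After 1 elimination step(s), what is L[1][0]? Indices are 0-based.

L[1][0] = 2

[col 0] pivot 4
  R1 -= 2*R0 → (0, 5, 1)  (L[1][0] := 2)
  R2 -= 5*R0 → (0, 6, 2)  (L[2][0] := 5)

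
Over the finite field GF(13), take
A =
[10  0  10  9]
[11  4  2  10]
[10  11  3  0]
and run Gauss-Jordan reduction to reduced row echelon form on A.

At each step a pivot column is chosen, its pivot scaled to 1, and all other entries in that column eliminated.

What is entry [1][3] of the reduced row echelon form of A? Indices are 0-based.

pivot(0,0)=10: scale R0 → (1, 0, 1, 10)
  clear (1,0): R1 −= (11)R0 → (0, 4, 4, 4)
  clear (2,0): R2 −= (10)R0 → (0, 11, 6, 4)
pivot(1,1)=4: scale R1 → (0, 1, 1, 1)
  clear (2,1): R2 −= (11)R1 → (0, 0, 8, 6)
pivot(2,2)=8: scale R2 → (0, 0, 1, 4)
  clear (0,2): R0 −= (1)R2 → (1, 0, 0, 6)
  clear (1,2): R1 −= (1)R2 → (0, 1, 0, 10)

M[1][3] = 10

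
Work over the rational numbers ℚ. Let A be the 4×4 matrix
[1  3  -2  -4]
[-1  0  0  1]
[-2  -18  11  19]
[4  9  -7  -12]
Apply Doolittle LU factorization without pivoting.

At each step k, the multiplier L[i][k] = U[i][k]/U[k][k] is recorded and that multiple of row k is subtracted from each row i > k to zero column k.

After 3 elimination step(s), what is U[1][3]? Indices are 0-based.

Step 1: pivot at (0,0) is 1.
  row1 ← row1 − (-1)·row0  ⇒  L[1][0]=-1, U row1=(0, 3, -2, -3)
  row2 ← row2 − (-2)·row0  ⇒  L[2][0]=-2, U row2=(0, -12, 7, 11)
  row3 ← row3 − (4)·row0  ⇒  L[3][0]=4, U row3=(0, -3, 1, 4)
Step 2: pivot at (1,1) is 3.
  row2 ← row2 − (-4)·row1  ⇒  L[2][1]=-4, U row2=(0, 0, -1, -1)
  row3 ← row3 − (-1)·row1  ⇒  L[3][1]=-1, U row3=(0, 0, -1, 1)
Step 3: pivot at (2,2) is -1.
  row3 ← row3 − (1)·row2  ⇒  L[3][2]=1, U row3=(0, 0, 0, 2)

U[1][3] = -3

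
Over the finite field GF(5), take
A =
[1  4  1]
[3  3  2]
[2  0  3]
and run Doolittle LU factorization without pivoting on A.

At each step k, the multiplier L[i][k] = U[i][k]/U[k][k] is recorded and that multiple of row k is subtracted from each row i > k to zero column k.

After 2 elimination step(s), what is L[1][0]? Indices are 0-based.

L[1][0] = 3

k=0: U[0][0]=1
  eliminate (1,0): mult=3, new row 1: (0, 1, 4); set L[1][0]=3
  eliminate (2,0): mult=2, new row 2: (0, 2, 1); set L[2][0]=2
k=1: U[1][1]=1
  eliminate (2,1): mult=2, new row 2: (0, 0, 3); set L[2][1]=2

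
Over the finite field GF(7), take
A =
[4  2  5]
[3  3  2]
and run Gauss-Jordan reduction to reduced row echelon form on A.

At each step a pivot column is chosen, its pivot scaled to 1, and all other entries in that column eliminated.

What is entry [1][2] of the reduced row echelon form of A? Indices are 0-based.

step 1: normalize row 0 (÷4) = (1, 4, 3)
  row 1: subtract 3×row0 = (0, 5, 0)
step 2: normalize row 1 (÷5) = (0, 1, 0)
  row 0: subtract 4×row1 = (1, 0, 3)

M[1][2] = 0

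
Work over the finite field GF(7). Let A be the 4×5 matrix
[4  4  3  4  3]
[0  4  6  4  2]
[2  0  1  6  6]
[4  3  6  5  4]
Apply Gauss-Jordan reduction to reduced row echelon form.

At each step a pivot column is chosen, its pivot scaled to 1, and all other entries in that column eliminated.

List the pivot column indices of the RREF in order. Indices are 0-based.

step 1: normalize row 0 (÷4) = (1, 1, 6, 1, 6)
  row 2: subtract 2×row0 = (0, 5, 3, 4, 1)
  row 3: subtract 4×row0 = (0, 6, 3, 1, 1)
step 2: normalize row 1 (÷4) = (0, 1, 5, 1, 4)
  row 0: subtract 1×row1 = (1, 0, 1, 0, 2)
  row 2: subtract 5×row1 = (0, 0, 6, 6, 2)
  row 3: subtract 6×row1 = (0, 0, 1, 2, 5)
step 3: normalize row 2 (÷6) = (0, 0, 1, 1, 5)
  row 0: subtract 1×row2 = (1, 0, 0, 6, 4)
  row 1: subtract 5×row2 = (0, 1, 0, 3, 0)
  row 3: subtract 1×row2 = (0, 0, 0, 1, 0)
step 4: normalize row 3 (÷1) = (0, 0, 0, 1, 0)
  row 0: subtract 6×row3 = (1, 0, 0, 0, 4)
  row 1: subtract 3×row3 = (0, 1, 0, 0, 0)
  row 2: subtract 1×row3 = (0, 0, 1, 0, 5)

pivot columns: 0, 1, 2, 3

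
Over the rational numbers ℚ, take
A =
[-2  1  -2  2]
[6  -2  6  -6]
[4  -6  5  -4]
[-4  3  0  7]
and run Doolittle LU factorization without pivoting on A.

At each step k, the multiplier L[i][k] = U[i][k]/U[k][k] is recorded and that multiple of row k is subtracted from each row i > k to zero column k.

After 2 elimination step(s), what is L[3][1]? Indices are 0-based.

k=0: U[0][0]=-2
  eliminate (1,0): mult=-3, new row 1: (0, 1, 0, 0); set L[1][0]=-3
  eliminate (2,0): mult=-2, new row 2: (0, -4, 1, 0); set L[2][0]=-2
  eliminate (3,0): mult=2, new row 3: (0, 1, 4, 3); set L[3][0]=2
k=1: U[1][1]=1
  eliminate (2,1): mult=-4, new row 2: (0, 0, 1, 0); set L[2][1]=-4
  eliminate (3,1): mult=1, new row 3: (0, 0, 4, 3); set L[3][1]=1

L[3][1] = 1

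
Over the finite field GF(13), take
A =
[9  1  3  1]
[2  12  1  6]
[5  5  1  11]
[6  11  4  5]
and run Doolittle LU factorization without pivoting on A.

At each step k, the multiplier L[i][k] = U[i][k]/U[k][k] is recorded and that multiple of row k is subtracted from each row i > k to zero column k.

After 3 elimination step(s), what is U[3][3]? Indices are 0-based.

U[3][3] = 5

k=0: U[0][0]=9
  eliminate (1,0): mult=6, new row 1: (0, 6, 9, 0); set L[1][0]=6
  eliminate (2,0): mult=2, new row 2: (0, 3, 8, 9); set L[2][0]=2
  eliminate (3,0): mult=5, new row 3: (0, 6, 2, 0); set L[3][0]=5
k=1: U[1][1]=6
  eliminate (2,1): mult=7, new row 2: (0, 0, 10, 9); set L[2][1]=7
  eliminate (3,1): mult=1, new row 3: (0, 0, 6, 0); set L[3][1]=1
k=2: U[2][2]=10
  eliminate (3,2): mult=11, new row 3: (0, 0, 0, 5); set L[3][2]=11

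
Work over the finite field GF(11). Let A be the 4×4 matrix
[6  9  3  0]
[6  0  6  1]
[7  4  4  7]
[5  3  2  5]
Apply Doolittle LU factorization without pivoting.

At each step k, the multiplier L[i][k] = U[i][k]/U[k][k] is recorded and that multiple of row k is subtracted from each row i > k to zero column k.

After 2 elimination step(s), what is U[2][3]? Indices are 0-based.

k=0: U[0][0]=6
  eliminate (1,0): mult=1, new row 1: (0, 2, 3, 1); set L[1][0]=1
  eliminate (2,0): mult=3, new row 2: (0, 10, 6, 7); set L[2][0]=3
  eliminate (3,0): mult=10, new row 3: (0, 1, 5, 5); set L[3][0]=10
k=1: U[1][1]=2
  eliminate (2,1): mult=5, new row 2: (0, 0, 2, 2); set L[2][1]=5
  eliminate (3,1): mult=6, new row 3: (0, 0, 9, 10); set L[3][1]=6

U[2][3] = 2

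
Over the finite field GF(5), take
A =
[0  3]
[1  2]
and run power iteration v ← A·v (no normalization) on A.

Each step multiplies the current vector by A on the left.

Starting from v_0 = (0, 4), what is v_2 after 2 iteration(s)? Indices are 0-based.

v_0 = (0, 4).
v_1 = A·v_0 = (2, 3).
v_2 = A·v_1 = (4, 3).

v_2 = (4, 3)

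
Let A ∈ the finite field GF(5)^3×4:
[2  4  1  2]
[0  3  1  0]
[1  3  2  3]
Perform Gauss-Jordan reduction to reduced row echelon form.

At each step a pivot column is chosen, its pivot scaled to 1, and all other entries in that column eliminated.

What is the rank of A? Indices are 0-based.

rank = 3

step 1: normalize row 0 (÷2) = (1, 2, 3, 1)
  row 2: subtract 1×row0 = (0, 1, 4, 2)
step 2: normalize row 1 (÷3) = (0, 1, 2, 0)
  row 0: subtract 2×row1 = (1, 0, 4, 1)
  row 2: subtract 1×row1 = (0, 0, 2, 2)
step 3: normalize row 2 (÷2) = (0, 0, 1, 1)
  row 0: subtract 4×row2 = (1, 0, 0, 2)
  row 1: subtract 2×row2 = (0, 1, 0, 3)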